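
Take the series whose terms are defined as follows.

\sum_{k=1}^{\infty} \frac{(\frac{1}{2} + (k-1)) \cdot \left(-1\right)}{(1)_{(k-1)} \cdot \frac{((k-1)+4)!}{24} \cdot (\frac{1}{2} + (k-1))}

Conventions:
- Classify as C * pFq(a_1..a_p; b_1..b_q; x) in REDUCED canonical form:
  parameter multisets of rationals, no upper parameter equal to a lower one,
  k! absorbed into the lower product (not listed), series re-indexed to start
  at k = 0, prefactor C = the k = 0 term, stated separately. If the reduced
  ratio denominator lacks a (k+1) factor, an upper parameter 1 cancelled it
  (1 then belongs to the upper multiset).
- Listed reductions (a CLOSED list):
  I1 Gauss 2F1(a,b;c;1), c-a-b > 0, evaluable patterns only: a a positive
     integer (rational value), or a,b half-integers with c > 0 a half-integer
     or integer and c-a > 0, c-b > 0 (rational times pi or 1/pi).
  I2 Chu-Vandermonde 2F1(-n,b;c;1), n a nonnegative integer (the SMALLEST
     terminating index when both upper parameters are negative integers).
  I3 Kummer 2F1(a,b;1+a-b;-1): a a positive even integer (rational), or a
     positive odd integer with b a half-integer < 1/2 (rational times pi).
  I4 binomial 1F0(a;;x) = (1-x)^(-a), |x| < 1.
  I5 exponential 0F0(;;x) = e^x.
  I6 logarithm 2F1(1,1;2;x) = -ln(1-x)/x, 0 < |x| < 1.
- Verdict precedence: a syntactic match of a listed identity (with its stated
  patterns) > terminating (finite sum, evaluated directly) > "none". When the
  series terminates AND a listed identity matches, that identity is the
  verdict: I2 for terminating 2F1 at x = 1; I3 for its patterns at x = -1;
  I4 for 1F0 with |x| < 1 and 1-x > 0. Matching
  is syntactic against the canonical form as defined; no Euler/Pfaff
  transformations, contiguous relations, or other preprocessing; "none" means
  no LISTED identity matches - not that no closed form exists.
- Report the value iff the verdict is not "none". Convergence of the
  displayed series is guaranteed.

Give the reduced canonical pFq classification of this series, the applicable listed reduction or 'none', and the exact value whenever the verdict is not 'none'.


First insight: from the first term -1: the denominator's factorial ratio (C = -1) is a lower Pochhammer.
Adjacent-term ratio: r(k) = 1 * 1 / [(k+5) (k+1)] - poly over poly, x = 1 from leading terms; C = -1 at k = 0.

The series (x = 1) is 0F1: upper {-}, lower {5}, prefactor -1. Verdict: none here - no I1-I6 shape fits x = 1 with lower {5}.


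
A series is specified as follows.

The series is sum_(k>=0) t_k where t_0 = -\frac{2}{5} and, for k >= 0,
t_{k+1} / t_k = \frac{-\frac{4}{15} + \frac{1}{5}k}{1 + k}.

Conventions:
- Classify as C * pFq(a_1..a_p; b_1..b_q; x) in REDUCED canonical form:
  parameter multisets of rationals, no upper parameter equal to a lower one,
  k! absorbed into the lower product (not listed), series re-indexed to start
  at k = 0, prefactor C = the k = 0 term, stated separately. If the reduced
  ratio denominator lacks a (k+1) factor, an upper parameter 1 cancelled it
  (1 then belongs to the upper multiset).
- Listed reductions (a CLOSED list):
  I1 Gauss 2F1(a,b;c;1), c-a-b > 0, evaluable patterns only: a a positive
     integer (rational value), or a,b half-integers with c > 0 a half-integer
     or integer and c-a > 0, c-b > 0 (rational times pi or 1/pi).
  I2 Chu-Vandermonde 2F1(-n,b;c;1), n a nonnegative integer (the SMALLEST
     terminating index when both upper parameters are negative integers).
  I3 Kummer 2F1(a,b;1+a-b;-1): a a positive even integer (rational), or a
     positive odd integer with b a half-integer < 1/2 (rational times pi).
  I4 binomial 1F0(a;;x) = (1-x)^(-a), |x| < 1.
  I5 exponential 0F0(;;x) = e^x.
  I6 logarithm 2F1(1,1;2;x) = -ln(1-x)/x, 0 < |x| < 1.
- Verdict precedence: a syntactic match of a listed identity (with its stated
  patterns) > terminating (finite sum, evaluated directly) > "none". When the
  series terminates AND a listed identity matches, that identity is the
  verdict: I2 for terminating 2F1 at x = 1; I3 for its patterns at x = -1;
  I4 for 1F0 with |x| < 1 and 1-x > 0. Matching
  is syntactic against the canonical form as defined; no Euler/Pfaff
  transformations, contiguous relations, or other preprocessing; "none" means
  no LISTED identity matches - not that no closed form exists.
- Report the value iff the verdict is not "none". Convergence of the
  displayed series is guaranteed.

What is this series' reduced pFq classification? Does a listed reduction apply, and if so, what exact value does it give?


The series (x = \frac{1}{5}) is 1F0: upper {-\frac{4}{3}}, lower {-}, prefactor -\frac{2}{5}. Verdict: binomial (I4) fires (the 1F0 binomial series: exponent 4/3, x = \frac{1}{5}). Exact value: \left(-\frac{2}{5}\right) \cdot \left(\frac{4}{5}\right)^{\frac{4}{3}}.

First insight: from the first term -\frac{2}{5}: factor the ratio over Q (C = -2/5): negated roots = parameters.
Ratio: r(k) = \frac{1}{5} * (k-\frac{4}{3}) / [(k+1)] - poly over poly, x = \frac{1}{5} from leading terms; C = -\frac{2}{5} at k = 0.


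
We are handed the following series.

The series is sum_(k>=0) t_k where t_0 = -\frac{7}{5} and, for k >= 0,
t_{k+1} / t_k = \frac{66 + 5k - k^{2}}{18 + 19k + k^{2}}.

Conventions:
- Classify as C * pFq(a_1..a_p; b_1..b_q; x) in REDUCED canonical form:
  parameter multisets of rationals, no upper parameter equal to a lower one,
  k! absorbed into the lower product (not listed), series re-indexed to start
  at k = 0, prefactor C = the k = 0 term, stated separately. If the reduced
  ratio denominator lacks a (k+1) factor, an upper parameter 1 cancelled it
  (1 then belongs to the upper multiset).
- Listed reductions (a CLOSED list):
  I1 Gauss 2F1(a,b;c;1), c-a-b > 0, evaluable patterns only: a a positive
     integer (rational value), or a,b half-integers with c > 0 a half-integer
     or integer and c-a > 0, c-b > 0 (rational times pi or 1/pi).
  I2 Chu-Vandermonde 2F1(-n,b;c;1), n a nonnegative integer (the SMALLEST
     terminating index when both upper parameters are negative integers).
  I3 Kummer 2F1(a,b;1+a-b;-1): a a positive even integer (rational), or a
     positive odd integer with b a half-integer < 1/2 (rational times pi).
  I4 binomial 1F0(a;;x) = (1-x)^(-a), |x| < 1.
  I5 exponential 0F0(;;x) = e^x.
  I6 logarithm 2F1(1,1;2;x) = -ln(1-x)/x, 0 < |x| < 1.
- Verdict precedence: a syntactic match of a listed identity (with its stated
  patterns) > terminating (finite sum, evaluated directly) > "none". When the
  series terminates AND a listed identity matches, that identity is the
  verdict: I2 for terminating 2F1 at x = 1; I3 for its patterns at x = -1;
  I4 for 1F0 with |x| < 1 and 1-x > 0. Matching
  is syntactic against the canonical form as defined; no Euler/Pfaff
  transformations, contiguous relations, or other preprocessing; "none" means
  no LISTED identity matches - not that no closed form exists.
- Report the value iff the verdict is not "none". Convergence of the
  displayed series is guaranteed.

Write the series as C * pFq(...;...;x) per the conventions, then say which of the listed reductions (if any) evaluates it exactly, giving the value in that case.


At argument -1: a 2F1 with upper {-11, 6}, lower {18}, scaled by C = -\frac{7}{5}. Verdict: the Kummer evaluation I3 fires (x = -1; c = 18 equals 1+a-b for upper {-11, 6}: listed pattern). Sum: -\frac{238}{5}.

Key observation: from the first term -\frac{7}{5}: roots of the ratio polynomials (prefactor -7/5) are the negated parameters.
Ratio: r(k) = -1 * (k-11) (k+6) / [(k+18) (k+1)] - rational; roots negated = parameters, x = -1, C = -\frac{7}{5}.


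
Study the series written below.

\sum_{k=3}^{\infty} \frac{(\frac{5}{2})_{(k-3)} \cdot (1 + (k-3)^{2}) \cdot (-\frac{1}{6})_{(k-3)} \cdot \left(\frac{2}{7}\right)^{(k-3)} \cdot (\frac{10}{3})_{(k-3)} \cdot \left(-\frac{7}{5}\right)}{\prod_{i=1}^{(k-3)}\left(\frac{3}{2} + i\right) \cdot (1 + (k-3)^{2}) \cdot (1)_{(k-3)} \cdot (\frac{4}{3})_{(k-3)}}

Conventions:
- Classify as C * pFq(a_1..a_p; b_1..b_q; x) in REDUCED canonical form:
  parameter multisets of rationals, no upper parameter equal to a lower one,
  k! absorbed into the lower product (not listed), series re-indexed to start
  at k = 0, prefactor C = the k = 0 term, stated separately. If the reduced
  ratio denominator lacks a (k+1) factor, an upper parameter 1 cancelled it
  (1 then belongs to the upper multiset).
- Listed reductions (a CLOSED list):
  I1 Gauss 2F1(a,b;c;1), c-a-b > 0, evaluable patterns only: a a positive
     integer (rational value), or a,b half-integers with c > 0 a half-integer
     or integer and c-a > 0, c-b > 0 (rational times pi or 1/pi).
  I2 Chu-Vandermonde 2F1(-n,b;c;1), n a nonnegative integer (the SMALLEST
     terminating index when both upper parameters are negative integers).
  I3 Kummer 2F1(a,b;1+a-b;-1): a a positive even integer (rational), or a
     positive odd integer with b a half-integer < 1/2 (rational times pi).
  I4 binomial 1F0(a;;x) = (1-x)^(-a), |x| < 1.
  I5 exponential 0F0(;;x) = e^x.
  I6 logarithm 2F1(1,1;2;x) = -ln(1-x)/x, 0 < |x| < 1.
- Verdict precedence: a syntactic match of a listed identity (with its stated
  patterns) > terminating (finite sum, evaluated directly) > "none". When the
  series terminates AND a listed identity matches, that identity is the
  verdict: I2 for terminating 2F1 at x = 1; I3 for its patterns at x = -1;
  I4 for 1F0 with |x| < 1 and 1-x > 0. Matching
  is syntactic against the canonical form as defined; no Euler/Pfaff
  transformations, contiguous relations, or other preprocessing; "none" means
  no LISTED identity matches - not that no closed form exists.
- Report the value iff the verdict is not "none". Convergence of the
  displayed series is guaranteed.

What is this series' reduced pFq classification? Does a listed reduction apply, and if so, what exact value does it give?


x = \frac{2}{7} here; the reduced form reads 2F1, upper {-\frac{1}{6}, \frac{10}{3}}, lower {\frac{4}{3}}, C = -\frac{7}{5}. Verdict: none. No listed pattern accepts 2F1(-\frac{1}{6}, \frac{10}{3}; \frac{4}{3}; \frac{2}{7}).

First insight: x = \frac{2}{7} and (1)_k (C = -7/5, x = 2/7) is k! itself.
Adjacent-term ratio: r(k) = \frac{2}{7} * (k-\frac{1}{6}) (k+\frac{10}{3}) / [(k+\frac{4}{3}) (k+1)] - rational in k, leading ratio \frac{2}{7}; with t_0 = -\frac{7}{5}, classification follows.


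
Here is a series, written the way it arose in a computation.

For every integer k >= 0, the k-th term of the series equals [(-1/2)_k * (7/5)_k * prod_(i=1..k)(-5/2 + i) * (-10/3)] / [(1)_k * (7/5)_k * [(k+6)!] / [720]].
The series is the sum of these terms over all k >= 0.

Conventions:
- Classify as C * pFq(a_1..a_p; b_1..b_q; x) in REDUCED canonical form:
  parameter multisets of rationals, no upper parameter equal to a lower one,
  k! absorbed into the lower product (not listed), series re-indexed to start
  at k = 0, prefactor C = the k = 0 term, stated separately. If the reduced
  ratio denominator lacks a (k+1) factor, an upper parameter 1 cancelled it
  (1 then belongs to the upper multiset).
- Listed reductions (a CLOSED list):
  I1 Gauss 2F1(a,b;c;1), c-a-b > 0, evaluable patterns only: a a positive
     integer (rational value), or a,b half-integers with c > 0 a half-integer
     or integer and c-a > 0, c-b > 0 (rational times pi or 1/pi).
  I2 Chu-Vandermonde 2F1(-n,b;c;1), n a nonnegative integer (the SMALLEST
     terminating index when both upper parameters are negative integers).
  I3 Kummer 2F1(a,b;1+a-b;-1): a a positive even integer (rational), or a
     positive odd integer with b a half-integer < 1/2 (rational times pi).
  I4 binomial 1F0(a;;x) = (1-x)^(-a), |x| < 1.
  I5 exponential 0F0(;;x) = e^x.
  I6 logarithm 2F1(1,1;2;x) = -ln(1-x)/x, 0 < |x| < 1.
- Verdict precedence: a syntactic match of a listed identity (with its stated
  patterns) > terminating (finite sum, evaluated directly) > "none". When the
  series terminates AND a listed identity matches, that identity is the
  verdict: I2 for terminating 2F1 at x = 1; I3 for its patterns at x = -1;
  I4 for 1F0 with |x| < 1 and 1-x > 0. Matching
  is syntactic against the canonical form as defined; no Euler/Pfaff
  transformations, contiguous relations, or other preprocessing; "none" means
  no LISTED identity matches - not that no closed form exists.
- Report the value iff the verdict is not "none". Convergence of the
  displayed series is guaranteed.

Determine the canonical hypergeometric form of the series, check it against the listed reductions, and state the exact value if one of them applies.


Structural cue: from the first term -10/3: (1)_k (C = -10/3, x = 1) is k! itself.
Step ratio: r(k) = 1 * (k-3/2) (k-1/2) / [(k+7) (k+1)] - poly over poly, x = 1 from leading terms; C = -10/3 at k = 0.

x = 1 here; the reduced form reads 2F1, upper {-3/2, -1/2}, lower {7}, C = -10/3. Verdict: Gauss's theorem I1 (half-integer case) fires (x = 1; upper {-3/2, -1/2} half-integers, c = 7 in the evaluable pattern). Exact value: (-134217728/11594583) / pi.


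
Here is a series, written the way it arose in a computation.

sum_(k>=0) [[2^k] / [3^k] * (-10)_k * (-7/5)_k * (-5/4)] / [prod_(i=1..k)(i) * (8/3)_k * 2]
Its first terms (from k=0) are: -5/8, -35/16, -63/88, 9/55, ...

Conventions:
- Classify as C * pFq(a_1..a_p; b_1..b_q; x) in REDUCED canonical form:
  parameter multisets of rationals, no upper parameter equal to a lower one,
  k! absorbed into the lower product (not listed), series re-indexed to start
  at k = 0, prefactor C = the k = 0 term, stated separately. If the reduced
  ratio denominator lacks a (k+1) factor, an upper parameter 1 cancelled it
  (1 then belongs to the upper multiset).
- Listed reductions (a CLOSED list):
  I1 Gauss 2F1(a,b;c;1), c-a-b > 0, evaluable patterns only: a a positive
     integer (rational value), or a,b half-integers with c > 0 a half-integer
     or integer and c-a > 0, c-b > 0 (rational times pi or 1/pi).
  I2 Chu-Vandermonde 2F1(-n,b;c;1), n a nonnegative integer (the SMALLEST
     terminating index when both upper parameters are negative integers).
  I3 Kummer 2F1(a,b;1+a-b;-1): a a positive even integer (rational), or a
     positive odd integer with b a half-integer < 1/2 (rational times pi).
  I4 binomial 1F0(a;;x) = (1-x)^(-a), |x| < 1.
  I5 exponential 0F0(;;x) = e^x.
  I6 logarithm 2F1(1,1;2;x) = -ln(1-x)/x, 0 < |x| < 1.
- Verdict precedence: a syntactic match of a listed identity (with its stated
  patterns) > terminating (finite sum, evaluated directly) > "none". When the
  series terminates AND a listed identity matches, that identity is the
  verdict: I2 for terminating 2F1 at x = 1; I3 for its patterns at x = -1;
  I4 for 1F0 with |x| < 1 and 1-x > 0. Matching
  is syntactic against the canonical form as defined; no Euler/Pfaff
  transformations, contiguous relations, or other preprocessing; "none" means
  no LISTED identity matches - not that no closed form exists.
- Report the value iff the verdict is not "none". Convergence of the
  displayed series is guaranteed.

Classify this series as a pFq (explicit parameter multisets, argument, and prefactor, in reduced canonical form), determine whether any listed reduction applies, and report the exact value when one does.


x = 2/3 here; the reduced form reads 2F1, upper {-10, -7/5}, lower {8/3}, C = -5/8. Verdict: terminating. (-10)_k vanishes past k = 10, leaving a 11-term sum, computed directly. Sum: -331845003562851/97444531250000.

Structural cue: with t_0 = -5/8, the product of the first k integers (C = -5/8, x = 2/3) is k!.
Ratio: r(k) = (2/3) * (k-10) (k-7/5) / [(k+8/3) (k+1)] - rational; roots negated = parameters, x = (2/3), C = -5/8.


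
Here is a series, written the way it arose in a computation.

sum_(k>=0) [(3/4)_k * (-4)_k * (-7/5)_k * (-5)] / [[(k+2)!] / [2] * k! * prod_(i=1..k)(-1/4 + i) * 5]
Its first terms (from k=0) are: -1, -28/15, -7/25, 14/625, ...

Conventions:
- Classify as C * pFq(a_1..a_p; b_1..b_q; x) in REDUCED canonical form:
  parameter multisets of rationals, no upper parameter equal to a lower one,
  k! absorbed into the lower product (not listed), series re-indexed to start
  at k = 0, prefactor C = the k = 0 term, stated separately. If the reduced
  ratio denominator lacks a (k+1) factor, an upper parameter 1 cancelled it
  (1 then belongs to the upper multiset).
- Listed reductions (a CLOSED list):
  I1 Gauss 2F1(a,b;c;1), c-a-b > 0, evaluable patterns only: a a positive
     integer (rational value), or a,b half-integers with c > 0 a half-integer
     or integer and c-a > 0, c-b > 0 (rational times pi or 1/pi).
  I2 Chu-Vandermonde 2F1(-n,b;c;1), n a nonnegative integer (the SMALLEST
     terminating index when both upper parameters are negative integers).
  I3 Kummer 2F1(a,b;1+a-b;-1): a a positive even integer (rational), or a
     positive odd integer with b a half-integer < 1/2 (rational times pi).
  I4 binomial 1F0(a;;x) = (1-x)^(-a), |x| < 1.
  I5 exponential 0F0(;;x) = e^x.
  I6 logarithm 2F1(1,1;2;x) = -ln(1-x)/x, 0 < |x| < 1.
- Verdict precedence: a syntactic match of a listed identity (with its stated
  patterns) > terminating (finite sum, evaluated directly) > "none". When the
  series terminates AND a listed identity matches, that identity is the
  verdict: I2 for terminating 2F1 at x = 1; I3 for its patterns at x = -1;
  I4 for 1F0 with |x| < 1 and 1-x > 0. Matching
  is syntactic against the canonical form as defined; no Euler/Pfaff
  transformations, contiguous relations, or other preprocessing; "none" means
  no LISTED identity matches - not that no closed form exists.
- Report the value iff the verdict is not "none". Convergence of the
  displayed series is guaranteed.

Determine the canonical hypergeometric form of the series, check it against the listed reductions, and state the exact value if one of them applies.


Prefactor -1, argument 1: 2F1 with upper {-4, -7/5} over lower {3}. Verdict: Vandermonde's identity (I2) matches (terminating 2F1 at x = 1 with n = 4, b = -7/5, c = 3). Sum: -9768/3125.

First insight: t_0 being -1, the constant factors (C = -1) combine into one prefactor.
Ratio: r(k) = 1 * (k-4) (k-7/5) / [(k+3) (k+1)] - poly over poly, x = 1 from leading terms; C = -1 at k = 0.


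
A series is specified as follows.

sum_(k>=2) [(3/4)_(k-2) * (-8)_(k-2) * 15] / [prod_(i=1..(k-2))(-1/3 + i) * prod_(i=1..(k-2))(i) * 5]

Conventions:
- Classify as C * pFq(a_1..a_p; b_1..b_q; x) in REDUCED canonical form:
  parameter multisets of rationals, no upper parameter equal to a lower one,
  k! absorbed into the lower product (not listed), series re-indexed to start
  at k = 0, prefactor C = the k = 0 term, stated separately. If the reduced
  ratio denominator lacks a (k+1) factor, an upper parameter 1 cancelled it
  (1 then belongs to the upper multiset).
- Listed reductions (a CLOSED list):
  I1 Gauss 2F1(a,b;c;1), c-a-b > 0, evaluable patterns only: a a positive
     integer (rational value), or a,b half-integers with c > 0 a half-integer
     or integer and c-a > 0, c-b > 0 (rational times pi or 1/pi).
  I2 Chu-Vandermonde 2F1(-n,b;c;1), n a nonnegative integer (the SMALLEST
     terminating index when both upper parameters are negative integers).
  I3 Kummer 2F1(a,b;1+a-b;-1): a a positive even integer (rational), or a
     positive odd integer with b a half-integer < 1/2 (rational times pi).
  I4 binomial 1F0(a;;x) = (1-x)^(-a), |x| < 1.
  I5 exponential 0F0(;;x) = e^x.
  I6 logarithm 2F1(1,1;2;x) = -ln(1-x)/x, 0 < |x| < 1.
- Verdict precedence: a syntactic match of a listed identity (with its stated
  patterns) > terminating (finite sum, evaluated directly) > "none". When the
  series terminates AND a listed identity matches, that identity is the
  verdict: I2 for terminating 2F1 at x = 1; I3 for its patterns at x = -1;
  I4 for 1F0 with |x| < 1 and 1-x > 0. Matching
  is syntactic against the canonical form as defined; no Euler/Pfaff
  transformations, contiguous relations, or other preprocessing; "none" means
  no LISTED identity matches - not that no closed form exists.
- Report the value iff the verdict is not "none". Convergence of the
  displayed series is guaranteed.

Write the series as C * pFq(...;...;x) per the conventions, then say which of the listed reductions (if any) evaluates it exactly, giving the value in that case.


Classification (C = 3): 2F1 with upper {-8, 3/4}, lower {2/3}, argument x = 1. Verdict: Vandermonde's identity (I2) matches (terminating 2F1 at x = 1 with n = 8, b = 3/4, c = 2/3). Value: -49023867/713031680.

The tell: x = 1 and the constant factors (C = 3) combine into one prefactor.
Step ratio: r(k) = 1 * (k-8) (k+3/4) / [(k+2/3) (k+1)] ; factor over Q: parameters, x = 1, and C = 3.


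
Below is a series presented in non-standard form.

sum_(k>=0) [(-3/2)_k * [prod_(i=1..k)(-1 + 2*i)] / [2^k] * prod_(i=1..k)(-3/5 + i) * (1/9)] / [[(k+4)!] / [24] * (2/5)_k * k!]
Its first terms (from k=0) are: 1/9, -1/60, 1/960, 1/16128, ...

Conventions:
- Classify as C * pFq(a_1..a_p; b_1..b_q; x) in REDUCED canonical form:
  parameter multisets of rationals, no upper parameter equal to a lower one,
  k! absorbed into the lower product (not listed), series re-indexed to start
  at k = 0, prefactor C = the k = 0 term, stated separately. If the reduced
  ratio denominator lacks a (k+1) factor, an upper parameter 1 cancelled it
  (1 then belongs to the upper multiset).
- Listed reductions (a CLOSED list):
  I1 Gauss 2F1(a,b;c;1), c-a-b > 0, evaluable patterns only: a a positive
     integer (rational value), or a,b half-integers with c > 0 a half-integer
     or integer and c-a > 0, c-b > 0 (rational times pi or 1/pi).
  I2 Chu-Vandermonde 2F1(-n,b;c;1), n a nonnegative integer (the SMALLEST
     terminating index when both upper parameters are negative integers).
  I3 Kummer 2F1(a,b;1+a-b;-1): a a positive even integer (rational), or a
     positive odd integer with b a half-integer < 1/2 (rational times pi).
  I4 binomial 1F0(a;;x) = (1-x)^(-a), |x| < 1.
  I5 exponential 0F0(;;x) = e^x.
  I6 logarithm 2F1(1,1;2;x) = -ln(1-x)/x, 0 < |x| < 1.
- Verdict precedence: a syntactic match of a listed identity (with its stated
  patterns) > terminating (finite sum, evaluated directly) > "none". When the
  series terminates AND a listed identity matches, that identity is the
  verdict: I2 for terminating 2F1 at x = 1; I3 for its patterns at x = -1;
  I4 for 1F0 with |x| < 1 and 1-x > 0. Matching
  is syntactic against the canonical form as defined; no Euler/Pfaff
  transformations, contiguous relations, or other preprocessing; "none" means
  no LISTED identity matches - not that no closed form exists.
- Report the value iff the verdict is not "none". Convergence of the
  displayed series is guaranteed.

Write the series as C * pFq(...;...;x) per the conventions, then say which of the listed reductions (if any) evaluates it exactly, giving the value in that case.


Structural cue: t_0 being 1/9, the denominator's factorial ratio (C = 1/9, x = 1) is a lower Pochhammer.
Adjacent-term ratio: r(k) = 1 * (k-3/2) (k+1/2) / [(k+5) (k+1)] ; factor over Q: parameters, x = 1, and C = 1/9.

At argument 1: a 2F1 with upper {-3/2, 1/2}, lower {5}, scaled by C = 1/9. Verdict (x = 1): the half-integer Gauss pattern (I1) applies (x = 1; upper {-3/2, 1/2} half-integers, c = 5 in the evaluable pattern). Hence: (65536/218295) / pi.


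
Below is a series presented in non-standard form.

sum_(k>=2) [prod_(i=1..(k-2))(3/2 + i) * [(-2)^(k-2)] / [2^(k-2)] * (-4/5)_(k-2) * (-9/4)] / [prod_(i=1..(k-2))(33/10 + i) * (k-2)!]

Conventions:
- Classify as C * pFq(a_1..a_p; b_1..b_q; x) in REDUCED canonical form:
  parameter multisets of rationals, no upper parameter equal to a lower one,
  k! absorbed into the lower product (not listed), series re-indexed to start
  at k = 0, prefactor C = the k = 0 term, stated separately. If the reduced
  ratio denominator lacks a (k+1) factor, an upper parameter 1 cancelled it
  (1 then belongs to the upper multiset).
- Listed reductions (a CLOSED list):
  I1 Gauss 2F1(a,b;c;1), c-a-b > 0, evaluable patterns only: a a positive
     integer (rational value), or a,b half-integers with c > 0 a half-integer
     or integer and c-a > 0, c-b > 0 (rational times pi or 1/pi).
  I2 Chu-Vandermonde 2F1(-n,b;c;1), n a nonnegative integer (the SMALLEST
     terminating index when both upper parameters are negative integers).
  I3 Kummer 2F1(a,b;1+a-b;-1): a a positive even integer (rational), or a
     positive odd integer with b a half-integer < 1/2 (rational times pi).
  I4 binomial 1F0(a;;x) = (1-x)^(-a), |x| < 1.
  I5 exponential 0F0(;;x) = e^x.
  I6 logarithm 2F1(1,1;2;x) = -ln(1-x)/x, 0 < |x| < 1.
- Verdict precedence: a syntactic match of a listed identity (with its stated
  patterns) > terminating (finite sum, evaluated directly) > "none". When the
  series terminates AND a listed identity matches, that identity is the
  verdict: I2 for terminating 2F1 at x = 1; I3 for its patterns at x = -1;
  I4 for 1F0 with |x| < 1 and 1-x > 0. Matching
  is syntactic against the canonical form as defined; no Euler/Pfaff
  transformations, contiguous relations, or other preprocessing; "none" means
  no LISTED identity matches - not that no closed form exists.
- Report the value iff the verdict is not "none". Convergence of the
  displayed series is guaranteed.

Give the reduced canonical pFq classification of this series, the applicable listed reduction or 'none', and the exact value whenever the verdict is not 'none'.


x = -1 here; the reduced form reads 2F1, upper {-4/5, 5/2}, lower {43/10}, C = -9/4. Verdict: none here - no I1-I6 shape fits x = -1 with lower {43/10}.

Key observation: from the first term -9/4: the two k-th powers (C = -9/4, x = -1) combine into one argument.
Step ratio: r(k) = (-1) * (k-4/5) (k+5/2) / [(k+43/10) (k+1)] ; factor over Q: parameters, x = (-1), and C = -9/4.


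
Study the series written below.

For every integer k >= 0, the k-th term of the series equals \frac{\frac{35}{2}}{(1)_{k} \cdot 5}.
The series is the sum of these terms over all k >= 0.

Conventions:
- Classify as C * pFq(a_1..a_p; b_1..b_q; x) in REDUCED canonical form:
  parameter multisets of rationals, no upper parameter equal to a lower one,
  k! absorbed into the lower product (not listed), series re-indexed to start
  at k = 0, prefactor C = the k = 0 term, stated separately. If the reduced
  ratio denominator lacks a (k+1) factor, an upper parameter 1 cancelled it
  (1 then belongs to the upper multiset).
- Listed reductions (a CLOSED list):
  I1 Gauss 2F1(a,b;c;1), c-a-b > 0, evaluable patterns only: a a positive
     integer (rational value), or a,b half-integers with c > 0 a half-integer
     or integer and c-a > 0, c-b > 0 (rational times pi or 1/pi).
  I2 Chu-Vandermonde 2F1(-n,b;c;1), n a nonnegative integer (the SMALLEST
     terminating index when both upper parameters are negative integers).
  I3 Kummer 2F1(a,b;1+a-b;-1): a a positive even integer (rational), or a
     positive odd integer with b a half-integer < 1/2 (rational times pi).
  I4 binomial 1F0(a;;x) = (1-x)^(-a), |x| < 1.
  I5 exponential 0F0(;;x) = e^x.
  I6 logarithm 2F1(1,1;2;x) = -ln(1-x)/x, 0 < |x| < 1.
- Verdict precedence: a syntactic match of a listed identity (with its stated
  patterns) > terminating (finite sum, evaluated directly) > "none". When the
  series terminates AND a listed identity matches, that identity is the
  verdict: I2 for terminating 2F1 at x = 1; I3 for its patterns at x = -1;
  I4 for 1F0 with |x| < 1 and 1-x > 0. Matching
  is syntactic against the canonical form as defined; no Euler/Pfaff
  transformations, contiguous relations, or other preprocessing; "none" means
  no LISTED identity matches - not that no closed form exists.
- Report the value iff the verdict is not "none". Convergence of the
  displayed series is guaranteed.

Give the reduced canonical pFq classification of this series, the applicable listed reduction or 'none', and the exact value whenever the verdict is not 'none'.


This is \frac{7}{2} * 0F0(-; -; 1) in reduced canonical form. Verdict (x = 1): the I5 exponential reduction applies (the 0F0 exponential series at x = 1). Exact value: \frac{7}{2} \cdot e^{1}.

Structural cue: t_0 being \frac{7}{2}, (1)_k (C = 7/2) is k! itself.
Ratio: r(k) = 1 * 1 / [(k+1)] - rational in k. x = 1; t_0 = \frac{7}{2}; negate the roots.


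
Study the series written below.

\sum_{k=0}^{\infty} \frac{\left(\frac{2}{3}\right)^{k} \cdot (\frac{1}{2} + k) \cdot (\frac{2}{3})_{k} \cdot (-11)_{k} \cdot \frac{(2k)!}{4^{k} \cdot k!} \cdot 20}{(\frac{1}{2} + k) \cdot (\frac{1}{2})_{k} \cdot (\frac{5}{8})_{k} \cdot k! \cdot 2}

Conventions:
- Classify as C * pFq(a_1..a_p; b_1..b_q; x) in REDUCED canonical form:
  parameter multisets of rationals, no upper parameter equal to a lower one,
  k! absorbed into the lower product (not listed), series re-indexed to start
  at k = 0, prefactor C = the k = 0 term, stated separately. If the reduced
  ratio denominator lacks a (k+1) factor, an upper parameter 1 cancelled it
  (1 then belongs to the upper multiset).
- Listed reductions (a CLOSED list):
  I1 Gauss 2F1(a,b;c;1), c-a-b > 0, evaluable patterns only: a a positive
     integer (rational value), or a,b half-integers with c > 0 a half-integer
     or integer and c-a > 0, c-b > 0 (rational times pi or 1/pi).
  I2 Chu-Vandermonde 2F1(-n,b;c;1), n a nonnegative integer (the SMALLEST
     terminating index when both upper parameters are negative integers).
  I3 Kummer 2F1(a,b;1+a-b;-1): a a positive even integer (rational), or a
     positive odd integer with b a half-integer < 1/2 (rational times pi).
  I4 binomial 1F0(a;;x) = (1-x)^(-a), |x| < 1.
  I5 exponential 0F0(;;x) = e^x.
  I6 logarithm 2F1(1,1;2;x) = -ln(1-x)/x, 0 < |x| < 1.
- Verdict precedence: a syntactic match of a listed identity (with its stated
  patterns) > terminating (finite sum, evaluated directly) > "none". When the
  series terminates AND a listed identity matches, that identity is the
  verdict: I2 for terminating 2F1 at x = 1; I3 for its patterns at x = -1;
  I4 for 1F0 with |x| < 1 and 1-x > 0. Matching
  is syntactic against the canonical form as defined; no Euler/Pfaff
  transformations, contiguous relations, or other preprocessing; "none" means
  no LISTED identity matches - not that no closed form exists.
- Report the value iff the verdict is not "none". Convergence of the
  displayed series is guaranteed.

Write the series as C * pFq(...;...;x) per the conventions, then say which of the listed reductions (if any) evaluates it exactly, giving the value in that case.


Canonical form: C = 10 times 2F1 with upper {-11, \frac{2}{3}}, lower {\frac{5}{8}}, x = \frac{2}{3}. Verdict: terminating - no listed pattern fits, but -11 in the upper list cuts the series at k = 11; direct evaluation. Its exact value is -\frac{18610732943374325966}{114630820658454827493}.

Structural cue: x = \frac{2}{3} and the parameter 1/2 appears in both the upper and lower lists and cancels (alongside the other common factor).
Ratio: r(k) = \frac{2}{3} * (k-11) (k+\frac{2}{3}) / [(k+\frac{5}{8}) (k+1)] - rational; roots negated = parameters, x = \frac{2}{3}, C = 10.


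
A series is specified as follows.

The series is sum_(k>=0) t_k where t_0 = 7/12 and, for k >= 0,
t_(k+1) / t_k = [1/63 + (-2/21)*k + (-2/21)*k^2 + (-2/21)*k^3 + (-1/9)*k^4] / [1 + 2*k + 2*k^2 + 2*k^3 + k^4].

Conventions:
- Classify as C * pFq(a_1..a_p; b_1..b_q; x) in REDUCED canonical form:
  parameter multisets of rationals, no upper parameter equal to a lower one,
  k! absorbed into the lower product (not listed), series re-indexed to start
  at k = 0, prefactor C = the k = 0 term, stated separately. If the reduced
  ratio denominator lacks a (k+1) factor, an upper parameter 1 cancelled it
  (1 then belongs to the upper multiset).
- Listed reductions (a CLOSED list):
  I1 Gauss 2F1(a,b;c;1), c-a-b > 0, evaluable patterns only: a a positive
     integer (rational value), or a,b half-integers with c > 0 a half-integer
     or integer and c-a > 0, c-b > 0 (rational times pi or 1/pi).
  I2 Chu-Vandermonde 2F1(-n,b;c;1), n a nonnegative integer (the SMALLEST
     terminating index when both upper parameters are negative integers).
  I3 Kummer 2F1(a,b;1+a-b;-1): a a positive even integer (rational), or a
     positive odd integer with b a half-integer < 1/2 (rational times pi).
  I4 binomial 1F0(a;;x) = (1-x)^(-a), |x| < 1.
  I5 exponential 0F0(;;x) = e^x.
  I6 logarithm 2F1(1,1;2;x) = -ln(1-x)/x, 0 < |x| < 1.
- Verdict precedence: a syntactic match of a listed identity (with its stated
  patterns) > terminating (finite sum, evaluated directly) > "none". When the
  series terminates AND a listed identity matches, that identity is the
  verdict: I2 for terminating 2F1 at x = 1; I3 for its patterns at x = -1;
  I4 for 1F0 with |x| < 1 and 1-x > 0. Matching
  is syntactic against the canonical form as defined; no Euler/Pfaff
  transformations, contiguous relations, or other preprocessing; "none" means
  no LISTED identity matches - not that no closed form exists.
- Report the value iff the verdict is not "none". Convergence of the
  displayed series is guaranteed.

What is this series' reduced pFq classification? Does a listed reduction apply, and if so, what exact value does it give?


Prefactor 7/12, argument -1/9: 1F0 with upper {-1/7} over lower {-}. Verdict: binomial (I4) matches (the 1F0 binomial series: exponent 1/7, x = -1/9). Sum: (7/12) * (10/9)^(1/7).

Structural cue: x = (-1/9) and the ratio is unreduced: k^2 + 1 divides both sides (C = 7/12).
Term ratio: r(k) = (-1/9) * (k-1/7) / [(k+1)] - poly over poly, x = (-1/9) from leading terms; C = 7/12 at k = 0.


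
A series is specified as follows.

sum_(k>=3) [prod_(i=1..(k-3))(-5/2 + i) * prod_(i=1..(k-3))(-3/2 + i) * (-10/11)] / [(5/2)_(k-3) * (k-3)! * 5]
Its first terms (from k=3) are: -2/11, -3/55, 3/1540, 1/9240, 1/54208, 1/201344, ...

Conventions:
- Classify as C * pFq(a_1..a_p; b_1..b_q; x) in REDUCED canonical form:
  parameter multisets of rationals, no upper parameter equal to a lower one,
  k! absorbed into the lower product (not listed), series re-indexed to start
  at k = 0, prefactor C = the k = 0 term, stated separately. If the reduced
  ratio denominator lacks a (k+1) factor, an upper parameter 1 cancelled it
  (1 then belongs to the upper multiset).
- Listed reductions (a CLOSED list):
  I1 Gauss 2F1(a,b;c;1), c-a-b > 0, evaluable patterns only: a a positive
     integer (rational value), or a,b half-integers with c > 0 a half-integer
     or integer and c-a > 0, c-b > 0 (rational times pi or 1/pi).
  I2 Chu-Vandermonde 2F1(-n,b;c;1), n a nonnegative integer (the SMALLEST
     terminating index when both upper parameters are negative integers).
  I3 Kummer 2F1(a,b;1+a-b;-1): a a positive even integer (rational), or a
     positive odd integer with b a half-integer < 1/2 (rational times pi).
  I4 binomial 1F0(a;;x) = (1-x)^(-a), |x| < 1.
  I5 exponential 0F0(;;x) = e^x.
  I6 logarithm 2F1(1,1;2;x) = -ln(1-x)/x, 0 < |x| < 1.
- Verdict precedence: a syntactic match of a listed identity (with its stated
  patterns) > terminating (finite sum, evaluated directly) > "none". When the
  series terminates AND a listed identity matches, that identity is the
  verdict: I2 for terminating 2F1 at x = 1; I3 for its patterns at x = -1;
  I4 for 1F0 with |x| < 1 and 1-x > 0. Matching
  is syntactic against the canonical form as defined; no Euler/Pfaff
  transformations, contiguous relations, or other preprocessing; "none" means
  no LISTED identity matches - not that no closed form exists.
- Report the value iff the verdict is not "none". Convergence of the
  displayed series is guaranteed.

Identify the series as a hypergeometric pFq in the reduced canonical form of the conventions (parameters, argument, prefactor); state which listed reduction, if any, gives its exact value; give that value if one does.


x = 1 here; the reduced form reads 2F1, upper {-3/2, -1/2}, lower {5/2}, C = -2/11. Verdict: the half-integer Gauss pattern (I1) applies (x = 1; upper {-3/2, -1/2} half-integers, c = 5/2 in the evaluable pattern). Its exact value is (-105/1408) * pi.

The tell: from the first term -2/11: the running product (C = -2/11) telescopes to a rising factorial.
Term ratio: r(k) = 1 * (k-3/2) (k-1/2) / [(k+5/2) (k+1)] - rational in k. x = 1; t_0 = -2/11; negate the roots.


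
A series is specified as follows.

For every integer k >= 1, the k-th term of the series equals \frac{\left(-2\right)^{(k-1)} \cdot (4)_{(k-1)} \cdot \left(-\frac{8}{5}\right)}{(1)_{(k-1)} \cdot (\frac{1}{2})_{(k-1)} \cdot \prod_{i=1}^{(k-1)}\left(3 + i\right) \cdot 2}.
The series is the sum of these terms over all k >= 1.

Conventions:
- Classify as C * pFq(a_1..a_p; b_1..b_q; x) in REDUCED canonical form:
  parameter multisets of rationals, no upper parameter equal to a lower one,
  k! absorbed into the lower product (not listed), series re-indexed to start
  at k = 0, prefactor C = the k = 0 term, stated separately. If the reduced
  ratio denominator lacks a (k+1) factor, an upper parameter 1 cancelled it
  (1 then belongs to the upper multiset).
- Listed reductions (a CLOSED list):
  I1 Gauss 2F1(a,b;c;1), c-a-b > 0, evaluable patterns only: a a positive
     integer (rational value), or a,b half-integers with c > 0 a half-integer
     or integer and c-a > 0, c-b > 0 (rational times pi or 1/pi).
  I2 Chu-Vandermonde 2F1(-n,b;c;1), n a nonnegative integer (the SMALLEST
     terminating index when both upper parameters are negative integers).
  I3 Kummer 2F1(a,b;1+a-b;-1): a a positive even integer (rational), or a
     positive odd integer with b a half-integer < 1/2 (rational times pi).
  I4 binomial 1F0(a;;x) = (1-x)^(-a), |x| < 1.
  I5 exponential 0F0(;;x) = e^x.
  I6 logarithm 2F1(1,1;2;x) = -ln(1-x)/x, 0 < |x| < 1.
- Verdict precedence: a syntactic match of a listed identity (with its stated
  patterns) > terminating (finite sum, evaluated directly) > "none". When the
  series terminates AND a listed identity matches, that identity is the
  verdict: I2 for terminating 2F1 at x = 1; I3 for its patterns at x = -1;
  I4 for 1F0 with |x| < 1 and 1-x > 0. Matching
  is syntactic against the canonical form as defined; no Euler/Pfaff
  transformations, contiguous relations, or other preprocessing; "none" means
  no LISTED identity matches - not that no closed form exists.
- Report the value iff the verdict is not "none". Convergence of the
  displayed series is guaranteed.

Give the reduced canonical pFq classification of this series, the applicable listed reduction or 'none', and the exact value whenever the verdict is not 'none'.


Reduced: x = -2, 0F1, upper = {-}, lower = {\frac{1}{2}}, C = -\frac{4}{5}. Verdict: none. Every listed pattern misses the 0F1 form at -2, upper {-}.

Structural cue: t_0 = -\frac{4}{5} here, and the parameter 4 appears in both the upper and lower lists and cancels.
Ratio: r(k) = -2 * 1 / [(k+\frac{1}{2}) (k+1)] ; factor over Q: parameters, x = -2, and C = -\frac{4}{5}.


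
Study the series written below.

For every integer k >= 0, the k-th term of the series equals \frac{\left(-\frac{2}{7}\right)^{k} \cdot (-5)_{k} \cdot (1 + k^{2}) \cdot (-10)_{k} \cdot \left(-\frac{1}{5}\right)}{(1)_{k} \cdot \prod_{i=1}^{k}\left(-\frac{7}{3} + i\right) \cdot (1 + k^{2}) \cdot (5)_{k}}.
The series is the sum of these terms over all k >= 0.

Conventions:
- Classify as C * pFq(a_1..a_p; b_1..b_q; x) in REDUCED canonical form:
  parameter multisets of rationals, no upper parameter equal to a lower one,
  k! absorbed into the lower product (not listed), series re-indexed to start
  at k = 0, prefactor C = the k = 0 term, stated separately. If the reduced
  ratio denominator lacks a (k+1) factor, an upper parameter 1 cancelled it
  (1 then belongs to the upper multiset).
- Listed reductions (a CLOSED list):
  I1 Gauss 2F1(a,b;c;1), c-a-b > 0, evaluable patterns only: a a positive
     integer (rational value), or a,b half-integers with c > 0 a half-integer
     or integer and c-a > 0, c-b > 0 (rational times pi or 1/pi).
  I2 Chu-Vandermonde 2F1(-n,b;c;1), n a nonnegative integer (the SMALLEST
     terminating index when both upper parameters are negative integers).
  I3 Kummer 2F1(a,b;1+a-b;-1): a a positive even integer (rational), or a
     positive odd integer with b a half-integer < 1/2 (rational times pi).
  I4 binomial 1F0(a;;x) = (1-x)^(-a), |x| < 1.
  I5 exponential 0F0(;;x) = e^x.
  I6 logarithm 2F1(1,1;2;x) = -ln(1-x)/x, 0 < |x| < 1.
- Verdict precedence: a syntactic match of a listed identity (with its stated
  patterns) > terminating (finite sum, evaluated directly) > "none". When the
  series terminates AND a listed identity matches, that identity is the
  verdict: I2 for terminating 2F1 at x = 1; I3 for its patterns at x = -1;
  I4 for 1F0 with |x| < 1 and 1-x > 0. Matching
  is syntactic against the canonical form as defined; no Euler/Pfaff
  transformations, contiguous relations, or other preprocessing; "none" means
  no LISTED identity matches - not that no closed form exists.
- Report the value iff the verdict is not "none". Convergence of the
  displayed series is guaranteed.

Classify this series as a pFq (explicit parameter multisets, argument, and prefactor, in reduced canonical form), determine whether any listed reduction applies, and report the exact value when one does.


This is -\frac{1}{5} * 2F2(-10, -5; -\frac{4}{3}, 5; -\frac{2}{7}) in reduced canonical form. Verdict: terminating - no listed pattern fits, but -5 in the upper list cuts the series at k = 5; direct evaluation. Exact value: -\frac{517127}{420175}.

The tell: from the first term -\frac{1}{5}: the lower running product (C = -1/5) is a rising factorial.
Ratio: r(k) = -\frac{2}{7} * (k-10) (k-5) / [(k-\frac{4}{3}) (k+5) (k+1)] - rational in k, leading ratio -\frac{2}{7}; with t_0 = -\frac{1}{5}, classification follows.
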